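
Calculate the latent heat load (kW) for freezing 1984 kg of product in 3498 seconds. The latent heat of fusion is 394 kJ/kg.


Q_lat = m * h_fg / t
Q_lat = 1984 * 394 / 3498
Q_lat = 223.47 kW

223.47


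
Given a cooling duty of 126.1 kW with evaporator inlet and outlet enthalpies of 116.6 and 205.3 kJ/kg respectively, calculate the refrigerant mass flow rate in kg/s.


dh = 205.3 - 116.6 = 88.7 kJ/kg
m_dot = Q / dh = 126.1 / 88.7 = 1.4216 kg/s

1.4216


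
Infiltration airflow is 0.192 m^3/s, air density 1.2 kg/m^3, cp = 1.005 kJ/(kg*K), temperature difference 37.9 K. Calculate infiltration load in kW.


Q = V_dot * rho * cp * dT
Q = 0.192 * 1.2 * 1.005 * 37.9
Q = 8.776 kW

8.776


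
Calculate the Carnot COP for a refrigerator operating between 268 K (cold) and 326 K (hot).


dT = 326 - 268 = 58 K
COP_carnot = T_cold / dT = 268 / 58
COP_carnot = 4.621

4.621


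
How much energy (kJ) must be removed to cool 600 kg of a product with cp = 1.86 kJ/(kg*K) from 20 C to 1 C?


dT = 20 - (1) = 19 K
Q = m * cp * dT = 600 * 1.86 * 19
Q = 21204 kJ

21204


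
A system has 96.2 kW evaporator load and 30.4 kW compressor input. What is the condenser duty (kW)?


Q_cond = Q_evap + W
Q_cond = 96.2 + 30.4
Q_cond = 126.6 kW

126.6


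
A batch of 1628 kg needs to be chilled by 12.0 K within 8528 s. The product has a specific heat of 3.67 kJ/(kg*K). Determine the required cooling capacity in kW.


Q = m * cp * dT / t
Q = 1628 * 3.67 * 12.0 / 8528
Q = 8.407 kW

8.407


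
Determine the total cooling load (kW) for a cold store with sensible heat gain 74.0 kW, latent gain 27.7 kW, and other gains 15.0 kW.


Q_total = Q_s + Q_l + Q_misc
Q_total = 74.0 + 27.7 + 15.0
Q_total = 116.7 kW

116.7


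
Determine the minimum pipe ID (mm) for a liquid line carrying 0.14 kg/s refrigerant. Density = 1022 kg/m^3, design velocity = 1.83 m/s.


A = m_dot / (rho * v) = 0.14 / (1022 * 1.83) = 0.00007485590239 m^2
d = sqrt(4*A/pi) * 1000
d = 9.8 mm

9.8


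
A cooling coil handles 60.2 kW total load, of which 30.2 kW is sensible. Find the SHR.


SHR = Q_sensible / Q_total
SHR = 30.2 / 60.2
SHR = 0.502

0.502


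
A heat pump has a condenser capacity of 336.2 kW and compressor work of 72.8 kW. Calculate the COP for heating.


COP_hp = Q_cond / W
COP_hp = 336.2 / 72.8
COP_hp = 4.618

4.618


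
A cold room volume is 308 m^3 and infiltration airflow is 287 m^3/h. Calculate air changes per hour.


ACH = flow / volume
ACH = 287 / 308
ACH = 0.932

0.932


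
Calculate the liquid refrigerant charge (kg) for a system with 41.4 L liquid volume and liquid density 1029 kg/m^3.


Charge = V * rho / 1000
Charge = 41.4 * 1029 / 1000
Charge = 42.6 kg

42.6


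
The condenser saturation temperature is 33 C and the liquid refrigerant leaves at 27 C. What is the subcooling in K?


Subcooling = T_cond - T_liquid
Subcooling = 33 - 27
Subcooling = 6 K

6


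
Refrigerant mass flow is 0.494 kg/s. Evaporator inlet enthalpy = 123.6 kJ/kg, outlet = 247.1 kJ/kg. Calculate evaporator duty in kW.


dh = 247.1 - 123.6 = 123.5 kJ/kg
Q_evap = m_dot * dh = 0.494 * 123.5
Q_evap = 61.01 kW

61.01


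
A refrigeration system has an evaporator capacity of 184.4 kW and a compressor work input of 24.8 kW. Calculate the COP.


COP = Q_evap / W
COP = 184.4 / 24.8
COP = 7.435

7.435


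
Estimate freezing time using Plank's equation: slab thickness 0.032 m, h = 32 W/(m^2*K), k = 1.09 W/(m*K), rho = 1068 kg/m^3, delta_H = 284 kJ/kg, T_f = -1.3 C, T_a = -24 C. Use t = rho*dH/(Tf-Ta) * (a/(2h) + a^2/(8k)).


dT = -1.3 - (-24) = 22.7 K
term1 = a/(2h) = 0.032/(2*32) = 0.0005
term2 = a^2/(8k) = 0.032^2/(8*1.09) = 0.0001174311927
t = rho*dH*1000/dT * (term1 + term2)
t = 1068*284*1000/22.7 * (0.0005 + 0.0001174311927)
t = 8250 s

8250


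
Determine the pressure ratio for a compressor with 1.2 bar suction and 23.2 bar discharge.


PR = P_high / P_low
PR = 23.2 / 1.2
PR = 19.333

19.333


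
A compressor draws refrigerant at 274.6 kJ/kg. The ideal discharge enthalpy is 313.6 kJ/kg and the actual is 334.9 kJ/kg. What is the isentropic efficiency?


dh_ideal = 313.6 - 274.6 = 39.0 kJ/kg
dh_actual = 334.9 - 274.6 = 60.3 kJ/kg
eta_s = dh_ideal / dh_actual = 39.0 / 60.3
eta_s = 0.6468

0.6468


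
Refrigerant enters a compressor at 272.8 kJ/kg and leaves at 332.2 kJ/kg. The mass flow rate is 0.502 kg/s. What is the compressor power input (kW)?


dh = 332.2 - 272.8 = 59.4 kJ/kg
W = m_dot * dh = 0.502 * 59.4 = 29.82 kW

29.82


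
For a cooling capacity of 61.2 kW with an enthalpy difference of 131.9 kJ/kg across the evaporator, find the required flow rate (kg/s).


m_dot = Q / dh
m_dot = 61.2 / 131.9
m_dot = 0.464 kg/s

0.464


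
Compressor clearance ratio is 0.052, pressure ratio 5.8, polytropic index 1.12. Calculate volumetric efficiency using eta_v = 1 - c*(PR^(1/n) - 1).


PR^(1/n) = 5.8^(1/1.12) = 4.80432233
eta_v = 1 - 0.052 * (4.80432233 - 1)
eta_v = 0.8022

0.8022


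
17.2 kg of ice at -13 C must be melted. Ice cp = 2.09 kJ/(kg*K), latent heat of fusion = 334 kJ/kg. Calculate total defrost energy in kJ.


Sensible heat = cp * dT = 2.09 * 13 = 27.17 kJ/kg
Total per kg = 27.17 + 334 = 361.17 kJ/kg
Q = m * total = 17.2 * 361.17
Q = 6212.1 kJ

6212.1


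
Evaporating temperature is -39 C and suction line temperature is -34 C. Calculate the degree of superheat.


Superheat = T_suction - T_evap
Superheat = -34 - (-39)
Superheat = 5 K

5


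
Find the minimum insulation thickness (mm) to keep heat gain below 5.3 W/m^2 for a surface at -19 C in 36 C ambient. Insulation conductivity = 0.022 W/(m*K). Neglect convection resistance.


dT = 36 - (-19) = 55 K
thickness = k * dT / q_max * 1000
thickness = 0.022 * 55 / 5.3 * 1000
thickness = 228.3 mm

228.3


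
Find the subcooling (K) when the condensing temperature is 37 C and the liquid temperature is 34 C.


Subcooling = T_cond - T_liquid
Subcooling = 37 - 34
Subcooling = 3 K

3


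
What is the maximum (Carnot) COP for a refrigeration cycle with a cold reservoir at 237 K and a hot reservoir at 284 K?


dT = 284 - 237 = 47 K
COP_carnot = T_cold / dT = 237 / 47
COP_carnot = 5.043

5.043


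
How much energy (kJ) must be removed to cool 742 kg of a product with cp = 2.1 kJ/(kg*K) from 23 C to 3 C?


dT = 23 - (3) = 20 K
Q = m * cp * dT = 742 * 2.1 * 20
Q = 31164 kJ

31164


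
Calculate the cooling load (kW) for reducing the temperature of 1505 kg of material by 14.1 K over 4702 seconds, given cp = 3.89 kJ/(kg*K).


Q = m * cp * dT / t
Q = 1505 * 3.89 * 14.1 / 4702
Q = 17.556 kW

17.556


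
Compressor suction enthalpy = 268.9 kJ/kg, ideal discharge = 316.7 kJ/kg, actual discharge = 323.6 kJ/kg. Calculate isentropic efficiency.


dh_ideal = 316.7 - 268.9 = 47.8 kJ/kg
dh_actual = 323.6 - 268.9 = 54.7 kJ/kg
eta_s = dh_ideal / dh_actual = 47.8 / 54.7
eta_s = 0.8739

0.8739


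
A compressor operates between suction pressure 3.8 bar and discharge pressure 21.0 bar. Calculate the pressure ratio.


PR = P_high / P_low
PR = 21.0 / 3.8
PR = 5.526

5.526


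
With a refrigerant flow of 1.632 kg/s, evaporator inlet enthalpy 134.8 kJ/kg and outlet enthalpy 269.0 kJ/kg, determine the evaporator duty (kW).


dh = 269.0 - 134.8 = 134.2 kJ/kg
Q_evap = m_dot * dh = 1.632 * 134.2
Q_evap = 219.01 kW

219.01


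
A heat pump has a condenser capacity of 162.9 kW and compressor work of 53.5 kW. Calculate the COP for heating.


COP_hp = Q_cond / W
COP_hp = 162.9 / 53.5
COP_hp = 3.045

3.045


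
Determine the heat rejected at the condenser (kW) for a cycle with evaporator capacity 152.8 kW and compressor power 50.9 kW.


Q_cond = Q_evap + W
Q_cond = 152.8 + 50.9
Q_cond = 203.7 kW

203.7


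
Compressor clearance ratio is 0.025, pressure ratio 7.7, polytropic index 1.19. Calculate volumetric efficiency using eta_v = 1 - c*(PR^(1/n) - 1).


PR^(1/n) = 7.7^(1/1.19) = 5.55840502
eta_v = 1 - 0.025 * (5.55840502 - 1)
eta_v = 0.886

0.886


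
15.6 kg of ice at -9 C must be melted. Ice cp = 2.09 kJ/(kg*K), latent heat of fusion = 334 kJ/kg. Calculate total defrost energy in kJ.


Sensible heat = cp * dT = 2.09 * 9 = 18.81 kJ/kg
Total per kg = 18.81 + 334 = 352.81 kJ/kg
Q = m * total = 15.6 * 352.81
Q = 5503.8 kJ

5503.8


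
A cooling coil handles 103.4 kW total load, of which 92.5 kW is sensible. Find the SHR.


SHR = Q_sensible / Q_total
SHR = 92.5 / 103.4
SHR = 0.895

0.895


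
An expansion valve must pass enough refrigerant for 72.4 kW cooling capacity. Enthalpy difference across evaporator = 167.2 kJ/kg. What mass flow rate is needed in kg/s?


m_dot = Q / dh
m_dot = 72.4 / 167.2
m_dot = 0.433 kg/s

0.433


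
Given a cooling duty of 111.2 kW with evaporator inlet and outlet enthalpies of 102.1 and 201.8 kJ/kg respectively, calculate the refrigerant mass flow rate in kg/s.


dh = 201.8 - 102.1 = 99.7 kJ/kg
m_dot = Q / dh = 111.2 / 99.7 = 1.1153 kg/s

1.1153


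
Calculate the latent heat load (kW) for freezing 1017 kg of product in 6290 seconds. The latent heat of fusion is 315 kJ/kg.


Q_lat = m * h_fg / t
Q_lat = 1017 * 315 / 6290
Q_lat = 50.93 kW

50.93


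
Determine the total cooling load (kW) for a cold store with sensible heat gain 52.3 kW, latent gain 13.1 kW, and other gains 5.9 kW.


Q_total = Q_s + Q_l + Q_misc
Q_total = 52.3 + 13.1 + 5.9
Q_total = 71.3 kW

71.3


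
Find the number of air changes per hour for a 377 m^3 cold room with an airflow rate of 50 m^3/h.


ACH = flow / volume
ACH = 50 / 377
ACH = 0.133

0.133


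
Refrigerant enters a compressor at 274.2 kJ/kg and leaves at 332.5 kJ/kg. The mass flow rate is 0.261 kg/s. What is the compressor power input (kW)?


dh = 332.5 - 274.2 = 58.3 kJ/kg
W = m_dot * dh = 0.261 * 58.3 = 15.22 kW

15.22


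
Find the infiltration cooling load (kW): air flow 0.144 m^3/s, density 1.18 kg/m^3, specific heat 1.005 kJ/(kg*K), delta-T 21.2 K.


Q = V_dot * rho * cp * dT
Q = 0.144 * 1.18 * 1.005 * 21.2
Q = 3.62 kW

3.62


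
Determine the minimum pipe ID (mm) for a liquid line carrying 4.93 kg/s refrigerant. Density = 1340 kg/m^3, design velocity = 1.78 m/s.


A = m_dot / (rho * v) = 4.93 / (1340 * 1.78) = 0.002066912628 m^2
d = sqrt(4*A/pi) * 1000
d = 51.3 mm

51.3


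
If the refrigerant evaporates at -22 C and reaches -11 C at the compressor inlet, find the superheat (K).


Superheat = T_suction - T_evap
Superheat = -11 - (-22)
Superheat = 11 K

11


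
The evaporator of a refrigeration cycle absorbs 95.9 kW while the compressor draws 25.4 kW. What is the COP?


COP = Q_evap / W
COP = 95.9 / 25.4
COP = 3.776

3.776


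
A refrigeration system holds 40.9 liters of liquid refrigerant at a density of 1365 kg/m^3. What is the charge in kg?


Charge = V * rho / 1000
Charge = 40.9 * 1365 / 1000
Charge = 55.83 kg

55.83


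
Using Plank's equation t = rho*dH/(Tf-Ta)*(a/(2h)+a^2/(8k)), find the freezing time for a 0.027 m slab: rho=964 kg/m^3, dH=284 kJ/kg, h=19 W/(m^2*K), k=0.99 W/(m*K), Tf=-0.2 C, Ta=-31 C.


dT = -0.2 - (-31) = 30.8 K
term1 = a/(2h) = 0.027/(2*19) = 0.0007105263158
term2 = a^2/(8k) = 0.027^2/(8*0.99) = 0.00009204545455
t = rho*dH*1000/dT * (term1 + term2)
t = 964*284*1000/30.8 * (0.0007105263158 + 0.00009204545455)
t = 7134 s

7134


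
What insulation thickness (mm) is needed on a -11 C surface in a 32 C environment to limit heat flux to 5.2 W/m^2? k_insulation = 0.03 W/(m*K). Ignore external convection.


dT = 32 - (-11) = 43 K
thickness = k * dT / q_max * 1000
thickness = 0.03 * 43 / 5.2 * 1000
thickness = 248.1 mm

248.1


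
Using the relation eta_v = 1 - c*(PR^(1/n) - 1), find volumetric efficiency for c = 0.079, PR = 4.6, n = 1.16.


PR^(1/n) = 4.6^(1/1.16) = 3.72685897
eta_v = 1 - 0.079 * (3.72685897 - 1)
eta_v = 0.7846

0.7846


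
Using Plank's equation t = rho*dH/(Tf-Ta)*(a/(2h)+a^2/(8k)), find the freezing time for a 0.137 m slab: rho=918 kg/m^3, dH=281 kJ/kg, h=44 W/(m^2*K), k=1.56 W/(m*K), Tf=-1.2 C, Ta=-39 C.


dT = -1.2 - (-39) = 37.8 K
term1 = a/(2h) = 0.137/(2*44) = 0.001556818182
term2 = a^2/(8k) = 0.137^2/(8*1.56) = 0.001503926282
t = rho*dH*1000/dT * (term1 + term2)
t = 918*281*1000/37.8 * (0.001556818182 + 0.001503926282)
t = 20887 s

20887


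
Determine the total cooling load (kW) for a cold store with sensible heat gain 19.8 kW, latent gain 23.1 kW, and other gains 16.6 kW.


Q_total = Q_s + Q_l + Q_misc
Q_total = 19.8 + 23.1 + 16.6
Q_total = 59.5 kW

59.5


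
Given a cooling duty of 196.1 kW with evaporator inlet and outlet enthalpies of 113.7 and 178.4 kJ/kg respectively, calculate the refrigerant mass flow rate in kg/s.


dh = 178.4 - 113.7 = 64.7 kJ/kg
m_dot = Q / dh = 196.1 / 64.7 = 3.0309 kg/s

3.0309


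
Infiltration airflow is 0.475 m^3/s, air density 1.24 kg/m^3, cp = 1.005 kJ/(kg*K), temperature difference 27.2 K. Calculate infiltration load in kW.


Q = V_dot * rho * cp * dT
Q = 0.475 * 1.24 * 1.005 * 27.2
Q = 16.101 kW

16.101


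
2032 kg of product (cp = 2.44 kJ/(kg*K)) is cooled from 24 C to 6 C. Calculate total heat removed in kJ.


dT = 24 - (6) = 18 K
Q = m * cp * dT = 2032 * 2.44 * 18
Q = 89245 kJ

89245


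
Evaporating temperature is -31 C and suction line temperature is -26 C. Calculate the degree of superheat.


Superheat = T_suction - T_evap
Superheat = -26 - (-31)
Superheat = 5 K

5


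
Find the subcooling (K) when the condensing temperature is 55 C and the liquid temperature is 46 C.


Subcooling = T_cond - T_liquid
Subcooling = 55 - 46
Subcooling = 9 K

9


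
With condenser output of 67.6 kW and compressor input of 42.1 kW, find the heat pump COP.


COP_hp = Q_cond / W
COP_hp = 67.6 / 42.1
COP_hp = 1.606

1.606


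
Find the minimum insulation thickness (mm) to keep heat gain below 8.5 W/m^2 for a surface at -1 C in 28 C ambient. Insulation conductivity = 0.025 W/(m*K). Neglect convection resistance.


dT = 28 - (-1) = 29 K
thickness = k * dT / q_max * 1000
thickness = 0.025 * 29 / 8.5 * 1000
thickness = 85.3 mm

85.3


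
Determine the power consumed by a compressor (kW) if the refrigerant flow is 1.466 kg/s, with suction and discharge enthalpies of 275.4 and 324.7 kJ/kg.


dh = 324.7 - 275.4 = 49.3 kJ/kg
W = m_dot * dh = 1.466 * 49.3 = 72.27 kW

72.27


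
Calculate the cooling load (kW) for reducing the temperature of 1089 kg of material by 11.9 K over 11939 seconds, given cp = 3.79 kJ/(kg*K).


Q = m * cp * dT / t
Q = 1089 * 3.79 * 11.9 / 11939
Q = 4.114 kW

4.114


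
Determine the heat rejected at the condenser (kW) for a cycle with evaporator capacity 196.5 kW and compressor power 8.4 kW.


Q_cond = Q_evap + W
Q_cond = 196.5 + 8.4
Q_cond = 204.9 kW

204.9


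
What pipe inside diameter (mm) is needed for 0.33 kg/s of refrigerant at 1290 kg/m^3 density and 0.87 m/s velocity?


A = m_dot / (rho * v) = 0.33 / (1290 * 0.87) = 0.000294039027 m^2
d = sqrt(4*A/pi) * 1000
d = 19.3 mm

19.3


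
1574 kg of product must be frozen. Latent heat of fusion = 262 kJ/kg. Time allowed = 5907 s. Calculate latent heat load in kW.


Q_lat = m * h_fg / t
Q_lat = 1574 * 262 / 5907
Q_lat = 69.81 kW

69.81


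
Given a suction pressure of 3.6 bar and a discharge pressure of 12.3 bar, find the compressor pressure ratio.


PR = P_high / P_low
PR = 12.3 / 3.6
PR = 3.417

3.417


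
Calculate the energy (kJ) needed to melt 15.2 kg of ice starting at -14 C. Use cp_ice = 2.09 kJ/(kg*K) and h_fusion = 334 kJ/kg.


Sensible heat = cp * dT = 2.09 * 14 = 29.26 kJ/kg
Total per kg = 29.26 + 334 = 363.26 kJ/kg
Q = m * total = 15.2 * 363.26
Q = 5521.6 kJ

5521.6


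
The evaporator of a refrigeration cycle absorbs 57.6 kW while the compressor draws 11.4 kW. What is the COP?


COP = Q_evap / W
COP = 57.6 / 11.4
COP = 5.053

5.053


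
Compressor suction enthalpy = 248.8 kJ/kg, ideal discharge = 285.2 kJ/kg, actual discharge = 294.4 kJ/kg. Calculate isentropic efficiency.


dh_ideal = 285.2 - 248.8 = 36.4 kJ/kg
dh_actual = 294.4 - 248.8 = 45.6 kJ/kg
eta_s = dh_ideal / dh_actual = 36.4 / 45.6
eta_s = 0.7982

0.7982


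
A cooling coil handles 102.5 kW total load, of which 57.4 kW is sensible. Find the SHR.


SHR = Q_sensible / Q_total
SHR = 57.4 / 102.5
SHR = 0.56

0.56


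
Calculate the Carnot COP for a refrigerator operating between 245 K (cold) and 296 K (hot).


dT = 296 - 245 = 51 K
COP_carnot = T_cold / dT = 245 / 51
COP_carnot = 4.804

4.804


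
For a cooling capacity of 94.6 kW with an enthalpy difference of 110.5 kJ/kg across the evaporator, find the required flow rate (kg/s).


m_dot = Q / dh
m_dot = 94.6 / 110.5
m_dot = 0.8561 kg/s

0.8561


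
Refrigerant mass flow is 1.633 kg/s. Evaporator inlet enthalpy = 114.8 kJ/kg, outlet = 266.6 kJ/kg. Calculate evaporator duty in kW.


dh = 266.6 - 114.8 = 151.8 kJ/kg
Q_evap = m_dot * dh = 1.633 * 151.8
Q_evap = 247.89 kW

247.89


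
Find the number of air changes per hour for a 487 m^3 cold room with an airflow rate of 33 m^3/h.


ACH = flow / volume
ACH = 33 / 487
ACH = 0.068

0.068


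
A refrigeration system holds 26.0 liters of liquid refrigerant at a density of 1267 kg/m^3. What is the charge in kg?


Charge = V * rho / 1000
Charge = 26.0 * 1267 / 1000
Charge = 32.94 kg

32.94


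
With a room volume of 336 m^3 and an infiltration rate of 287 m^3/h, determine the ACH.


ACH = flow / volume
ACH = 287 / 336
ACH = 0.854

0.854


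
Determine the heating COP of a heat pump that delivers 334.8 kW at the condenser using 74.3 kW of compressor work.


COP_hp = Q_cond / W
COP_hp = 334.8 / 74.3
COP_hp = 4.506

4.506


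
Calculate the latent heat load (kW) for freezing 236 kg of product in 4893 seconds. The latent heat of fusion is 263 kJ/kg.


Q_lat = m * h_fg / t
Q_lat = 236 * 263 / 4893
Q_lat = 12.69 kW

12.69


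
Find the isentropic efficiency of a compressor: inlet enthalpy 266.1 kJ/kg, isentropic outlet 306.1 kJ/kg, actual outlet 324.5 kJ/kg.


dh_ideal = 306.1 - 266.1 = 40.0 kJ/kg
dh_actual = 324.5 - 266.1 = 58.4 kJ/kg
eta_s = dh_ideal / dh_actual = 40.0 / 58.4
eta_s = 0.6849

0.6849


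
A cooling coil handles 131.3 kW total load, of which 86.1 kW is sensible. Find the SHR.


SHR = Q_sensible / Q_total
SHR = 86.1 / 131.3
SHR = 0.656

0.656


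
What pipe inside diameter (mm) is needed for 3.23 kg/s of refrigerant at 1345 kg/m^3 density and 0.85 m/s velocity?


A = m_dot / (rho * v) = 3.23 / (1345 * 0.85) = 0.00282527881 m^2
d = sqrt(4*A/pi) * 1000
d = 60.0 mm

60.0


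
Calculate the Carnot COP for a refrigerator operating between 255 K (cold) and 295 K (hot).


dT = 295 - 255 = 40 K
COP_carnot = T_cold / dT = 255 / 40
COP_carnot = 6.375

6.375


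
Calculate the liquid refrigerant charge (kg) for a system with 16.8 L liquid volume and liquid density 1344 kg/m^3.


Charge = V * rho / 1000
Charge = 16.8 * 1344 / 1000
Charge = 22.58 kg

22.58


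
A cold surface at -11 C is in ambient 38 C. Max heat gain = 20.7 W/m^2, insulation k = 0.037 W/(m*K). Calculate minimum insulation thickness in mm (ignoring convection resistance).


dT = 38 - (-11) = 49 K
thickness = k * dT / q_max * 1000
thickness = 0.037 * 49 / 20.7 * 1000
thickness = 87.6 mm

87.6


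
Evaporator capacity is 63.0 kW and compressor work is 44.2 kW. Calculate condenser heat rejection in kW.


Q_cond = Q_evap + W
Q_cond = 63.0 + 44.2
Q_cond = 107.2 kW

107.2


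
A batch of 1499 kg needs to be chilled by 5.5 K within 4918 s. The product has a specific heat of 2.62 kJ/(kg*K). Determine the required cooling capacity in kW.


Q = m * cp * dT / t
Q = 1499 * 2.62 * 5.5 / 4918
Q = 4.392 kW

4.392


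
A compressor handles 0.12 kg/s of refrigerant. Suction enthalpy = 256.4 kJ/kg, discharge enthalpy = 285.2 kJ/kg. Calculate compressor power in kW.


dh = 285.2 - 256.4 = 28.8 kJ/kg
W = m_dot * dh = 0.12 * 28.8 = 3.46 kW

3.46


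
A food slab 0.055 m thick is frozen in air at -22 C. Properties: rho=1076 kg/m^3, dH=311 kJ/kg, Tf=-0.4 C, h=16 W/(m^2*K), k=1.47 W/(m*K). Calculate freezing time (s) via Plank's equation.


dT = -0.4 - (-22) = 21.6 K
term1 = a/(2h) = 0.055/(2*16) = 0.00171875
term2 = a^2/(8k) = 0.055^2/(8*1.47) = 0.0002572278912
t = rho*dH*1000/dT * (term1 + term2)
t = 1076*311*1000/21.6 * (0.00171875 + 0.0002572278912)
t = 30613 s

30613


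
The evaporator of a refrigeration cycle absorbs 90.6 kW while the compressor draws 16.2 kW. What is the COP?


COP = Q_evap / W
COP = 90.6 / 16.2
COP = 5.593

5.593


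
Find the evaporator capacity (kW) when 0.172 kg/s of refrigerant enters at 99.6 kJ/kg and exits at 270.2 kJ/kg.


dh = 270.2 - 99.6 = 170.6 kJ/kg
Q_evap = m_dot * dh = 0.172 * 170.6
Q_evap = 29.34 kW

29.34


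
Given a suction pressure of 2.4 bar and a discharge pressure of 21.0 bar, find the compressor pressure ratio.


PR = P_high / P_low
PR = 21.0 / 2.4
PR = 8.75

8.75


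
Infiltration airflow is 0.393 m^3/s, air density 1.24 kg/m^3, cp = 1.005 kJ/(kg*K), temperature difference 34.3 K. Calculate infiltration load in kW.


Q = V_dot * rho * cp * dT
Q = 0.393 * 1.24 * 1.005 * 34.3
Q = 16.799 kW

16.799


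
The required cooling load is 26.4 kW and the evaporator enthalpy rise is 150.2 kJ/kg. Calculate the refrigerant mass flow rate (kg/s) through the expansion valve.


m_dot = Q / dh
m_dot = 26.4 / 150.2
m_dot = 0.1758 kg/s

0.1758


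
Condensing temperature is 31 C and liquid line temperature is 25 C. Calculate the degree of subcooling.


Subcooling = T_cond - T_liquid
Subcooling = 31 - 25
Subcooling = 6 K

6


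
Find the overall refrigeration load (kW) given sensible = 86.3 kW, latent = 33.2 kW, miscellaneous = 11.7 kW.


Q_total = Q_s + Q_l + Q_misc
Q_total = 86.3 + 33.2 + 11.7
Q_total = 131.2 kW

131.2


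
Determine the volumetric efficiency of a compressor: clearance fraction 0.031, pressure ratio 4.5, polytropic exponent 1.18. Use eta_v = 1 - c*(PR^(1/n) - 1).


PR^(1/n) = 4.5^(1/1.18) = 3.57741997
eta_v = 1 - 0.031 * (3.57741997 - 1)
eta_v = 0.9201

0.9201


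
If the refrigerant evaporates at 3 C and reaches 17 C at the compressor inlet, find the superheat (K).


Superheat = T_suction - T_evap
Superheat = 17 - (3)
Superheat = 14 K

14


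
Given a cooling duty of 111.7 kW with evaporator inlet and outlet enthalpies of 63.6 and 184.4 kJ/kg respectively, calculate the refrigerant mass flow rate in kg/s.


dh = 184.4 - 63.6 = 120.8 kJ/kg
m_dot = Q / dh = 111.7 / 120.8 = 0.9247 kg/s

0.9247


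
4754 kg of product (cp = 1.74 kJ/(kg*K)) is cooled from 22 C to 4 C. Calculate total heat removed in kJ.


dT = 22 - (4) = 18 K
Q = m * cp * dT = 4754 * 1.74 * 18
Q = 148895 kJ

148895


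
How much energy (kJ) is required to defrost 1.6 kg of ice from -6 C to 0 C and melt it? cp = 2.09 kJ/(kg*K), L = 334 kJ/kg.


Sensible heat = cp * dT = 2.09 * 6 = 12.54 kJ/kg
Total per kg = 12.54 + 334 = 346.54 kJ/kg
Q = m * total = 1.6 * 346.54
Q = 554.5 kJ

554.5


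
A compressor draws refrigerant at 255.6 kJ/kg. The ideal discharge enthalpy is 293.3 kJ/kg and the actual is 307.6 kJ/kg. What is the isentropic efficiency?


dh_ideal = 293.3 - 255.6 = 37.7 kJ/kg
dh_actual = 307.6 - 255.6 = 52.0 kJ/kg
eta_s = dh_ideal / dh_actual = 37.7 / 52.0
eta_s = 0.725

0.725


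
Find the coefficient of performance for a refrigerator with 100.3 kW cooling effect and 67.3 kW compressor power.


COP = Q_evap / W
COP = 100.3 / 67.3
COP = 1.49

1.49


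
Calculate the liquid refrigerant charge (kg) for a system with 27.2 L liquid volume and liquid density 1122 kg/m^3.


Charge = V * rho / 1000
Charge = 27.2 * 1122 / 1000
Charge = 30.52 kg

30.52


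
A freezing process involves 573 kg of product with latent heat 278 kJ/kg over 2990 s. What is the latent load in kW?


Q_lat = m * h_fg / t
Q_lat = 573 * 278 / 2990
Q_lat = 53.28 kW

53.28


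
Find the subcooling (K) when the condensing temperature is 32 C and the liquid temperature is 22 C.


Subcooling = T_cond - T_liquid
Subcooling = 32 - 22
Subcooling = 10 K

10


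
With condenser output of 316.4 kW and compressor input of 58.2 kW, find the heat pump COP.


COP_hp = Q_cond / W
COP_hp = 316.4 / 58.2
COP_hp = 5.436

5.436


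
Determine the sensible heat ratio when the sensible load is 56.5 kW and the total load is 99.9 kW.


SHR = Q_sensible / Q_total
SHR = 56.5 / 99.9
SHR = 0.566

0.566


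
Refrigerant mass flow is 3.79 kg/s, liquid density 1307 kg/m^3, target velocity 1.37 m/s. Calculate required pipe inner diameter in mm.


A = m_dot / (rho * v) = 3.79 / (1307 * 1.37) = 0.002116620779 m^2
d = sqrt(4*A/pi) * 1000
d = 51.9 mm

51.9


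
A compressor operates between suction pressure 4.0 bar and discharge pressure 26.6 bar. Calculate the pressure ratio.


PR = P_high / P_low
PR = 26.6 / 4.0
PR = 6.65

6.65


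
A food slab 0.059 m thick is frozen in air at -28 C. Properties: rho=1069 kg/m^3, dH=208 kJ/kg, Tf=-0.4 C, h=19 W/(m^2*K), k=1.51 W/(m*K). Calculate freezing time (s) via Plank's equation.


dT = -0.4 - (-28) = 27.6 K
term1 = a/(2h) = 0.059/(2*19) = 0.001552631579
term2 = a^2/(8k) = 0.059^2/(8*1.51) = 0.0002881622517
t = rho*dH*1000/dT * (term1 + term2)
t = 1069*208*1000/27.6 * (0.001552631579 + 0.0002881622517)
t = 14830 s

14830


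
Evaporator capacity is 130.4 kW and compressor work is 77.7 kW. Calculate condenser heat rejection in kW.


Q_cond = Q_evap + W
Q_cond = 130.4 + 77.7
Q_cond = 208.1 kW

208.1


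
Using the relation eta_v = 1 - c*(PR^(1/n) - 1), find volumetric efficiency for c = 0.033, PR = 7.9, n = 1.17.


PR^(1/n) = 7.9^(1/1.17) = 5.85063011
eta_v = 1 - 0.033 * (5.85063011 - 1)
eta_v = 0.8399

0.8399


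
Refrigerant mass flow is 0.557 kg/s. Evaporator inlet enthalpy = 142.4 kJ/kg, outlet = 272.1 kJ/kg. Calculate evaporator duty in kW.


dh = 272.1 - 142.4 = 129.7 kJ/kg
Q_evap = m_dot * dh = 0.557 * 129.7
Q_evap = 72.24 kW

72.24


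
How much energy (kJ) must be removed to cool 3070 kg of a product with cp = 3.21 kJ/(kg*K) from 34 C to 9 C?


dT = 34 - (9) = 25 K
Q = m * cp * dT = 3070 * 3.21 * 25
Q = 246368 kJ

246368


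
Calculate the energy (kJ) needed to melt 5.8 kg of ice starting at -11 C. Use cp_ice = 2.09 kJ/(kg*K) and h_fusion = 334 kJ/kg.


Sensible heat = cp * dT = 2.09 * 11 = 22.99 kJ/kg
Total per kg = 22.99 + 334 = 356.99 kJ/kg
Q = m * total = 5.8 * 356.99
Q = 2070.5 kJ

2070.5


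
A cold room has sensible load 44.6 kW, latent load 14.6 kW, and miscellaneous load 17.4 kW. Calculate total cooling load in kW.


Q_total = Q_s + Q_l + Q_misc
Q_total = 44.6 + 14.6 + 17.4
Q_total = 76.6 kW

76.6


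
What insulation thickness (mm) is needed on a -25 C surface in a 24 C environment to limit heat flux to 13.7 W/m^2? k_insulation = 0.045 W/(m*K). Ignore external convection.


dT = 24 - (-25) = 49 K
thickness = k * dT / q_max * 1000
thickness = 0.045 * 49 / 13.7 * 1000
thickness = 160.9 mm

160.9


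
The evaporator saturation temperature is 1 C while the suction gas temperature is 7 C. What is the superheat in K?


Superheat = T_suction - T_evap
Superheat = 7 - (1)
Superheat = 6 K

6


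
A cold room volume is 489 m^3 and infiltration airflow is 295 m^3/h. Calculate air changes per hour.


ACH = flow / volume
ACH = 295 / 489
ACH = 0.603

0.603


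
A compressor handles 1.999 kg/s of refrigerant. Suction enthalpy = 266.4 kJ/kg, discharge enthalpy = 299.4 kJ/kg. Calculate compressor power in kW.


dh = 299.4 - 266.4 = 33.0 kJ/kg
W = m_dot * dh = 1.999 * 33.0 = 65.97 kW

65.97


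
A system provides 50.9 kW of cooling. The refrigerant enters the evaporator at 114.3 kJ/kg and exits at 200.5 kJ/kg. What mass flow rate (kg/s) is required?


dh = 200.5 - 114.3 = 86.2 kJ/kg
m_dot = Q / dh = 50.9 / 86.2 = 0.5905 kg/s

0.5905


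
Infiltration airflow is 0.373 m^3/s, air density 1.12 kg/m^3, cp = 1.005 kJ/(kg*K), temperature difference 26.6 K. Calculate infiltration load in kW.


Q = V_dot * rho * cp * dT
Q = 0.373 * 1.12 * 1.005 * 26.6
Q = 11.168 kW

11.168


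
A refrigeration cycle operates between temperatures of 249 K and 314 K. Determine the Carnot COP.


dT = 314 - 249 = 65 K
COP_carnot = T_cold / dT = 249 / 65
COP_carnot = 3.831

3.831


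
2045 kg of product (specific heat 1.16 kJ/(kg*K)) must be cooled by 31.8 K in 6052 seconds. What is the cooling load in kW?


Q = m * cp * dT / t
Q = 2045 * 1.16 * 31.8 / 6052
Q = 12.465 kW

12.465


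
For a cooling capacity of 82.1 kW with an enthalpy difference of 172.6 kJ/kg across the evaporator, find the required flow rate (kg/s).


m_dot = Q / dh
m_dot = 82.1 / 172.6
m_dot = 0.4757 kg/s

0.4757


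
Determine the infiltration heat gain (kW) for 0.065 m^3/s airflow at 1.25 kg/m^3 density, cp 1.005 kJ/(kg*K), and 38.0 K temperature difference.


Q = V_dot * rho * cp * dT
Q = 0.065 * 1.25 * 1.005 * 38.0
Q = 3.103 kW

3.103


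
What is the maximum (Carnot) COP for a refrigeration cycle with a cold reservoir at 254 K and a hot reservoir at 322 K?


dT = 322 - 254 = 68 K
COP_carnot = T_cold / dT = 254 / 68
COP_carnot = 3.735

3.735


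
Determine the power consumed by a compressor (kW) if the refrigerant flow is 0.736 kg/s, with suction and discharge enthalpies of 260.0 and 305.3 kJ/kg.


dh = 305.3 - 260.0 = 45.3 kJ/kg
W = m_dot * dh = 0.736 * 45.3 = 33.34 kW

33.34


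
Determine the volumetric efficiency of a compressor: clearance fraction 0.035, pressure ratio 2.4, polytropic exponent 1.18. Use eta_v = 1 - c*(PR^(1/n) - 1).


PR^(1/n) = 2.4^(1/1.18) = 2.09996916
eta_v = 1 - 0.035 * (2.09996916 - 1)
eta_v = 0.9615

0.9615


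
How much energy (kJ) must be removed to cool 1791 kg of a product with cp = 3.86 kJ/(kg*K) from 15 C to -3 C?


dT = 15 - (-3) = 18 K
Q = m * cp * dT = 1791 * 3.86 * 18
Q = 124439 kJ

124439


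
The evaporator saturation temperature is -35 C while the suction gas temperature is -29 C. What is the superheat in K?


Superheat = T_suction - T_evap
Superheat = -29 - (-35)
Superheat = 6 K

6


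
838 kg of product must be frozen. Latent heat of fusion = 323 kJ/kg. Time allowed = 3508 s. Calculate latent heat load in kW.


Q_lat = m * h_fg / t
Q_lat = 838 * 323 / 3508
Q_lat = 77.16 kW

77.16


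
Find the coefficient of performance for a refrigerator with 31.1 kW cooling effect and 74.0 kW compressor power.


COP = Q_evap / W
COP = 31.1 / 74.0
COP = 0.42

0.42


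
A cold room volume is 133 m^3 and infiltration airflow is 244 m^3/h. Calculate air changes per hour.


ACH = flow / volume
ACH = 244 / 133
ACH = 1.835

1.835


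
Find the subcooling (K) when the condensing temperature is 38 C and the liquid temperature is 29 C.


Subcooling = T_cond - T_liquid
Subcooling = 38 - 29
Subcooling = 9 K

9


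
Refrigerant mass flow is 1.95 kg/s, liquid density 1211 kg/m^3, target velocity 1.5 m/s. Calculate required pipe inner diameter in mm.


A = m_dot / (rho * v) = 1.95 / (1211 * 1.5) = 0.001073492981 m^2
d = sqrt(4*A/pi) * 1000
d = 37.0 mm

37.0


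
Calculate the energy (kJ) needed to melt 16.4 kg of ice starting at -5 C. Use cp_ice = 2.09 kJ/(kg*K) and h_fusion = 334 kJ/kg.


Sensible heat = cp * dT = 2.09 * 5 = 10.45 kJ/kg
Total per kg = 10.45 + 334 = 344.45 kJ/kg
Q = m * total = 16.4 * 344.45
Q = 5649.0 kJ

5649.0


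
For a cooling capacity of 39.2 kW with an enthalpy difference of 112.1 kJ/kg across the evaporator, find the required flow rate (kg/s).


m_dot = Q / dh
m_dot = 39.2 / 112.1
m_dot = 0.3497 kg/s

0.3497


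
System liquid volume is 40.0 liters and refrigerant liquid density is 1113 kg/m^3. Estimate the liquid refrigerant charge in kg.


Charge = V * rho / 1000
Charge = 40.0 * 1113 / 1000
Charge = 44.52 kg

44.52


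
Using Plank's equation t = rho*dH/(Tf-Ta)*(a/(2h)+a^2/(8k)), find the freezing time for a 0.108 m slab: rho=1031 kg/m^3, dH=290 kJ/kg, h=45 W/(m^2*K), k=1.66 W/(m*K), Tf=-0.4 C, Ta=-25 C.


dT = -0.4 - (-25) = 24.6 K
term1 = a/(2h) = 0.108/(2*45) = 0.0012
term2 = a^2/(8k) = 0.108^2/(8*1.66) = 0.000878313253
t = rho*dH*1000/dT * (term1 + term2)
t = 1031*290*1000/24.6 * (0.0012 + 0.000878313253)
t = 25260 s

25260


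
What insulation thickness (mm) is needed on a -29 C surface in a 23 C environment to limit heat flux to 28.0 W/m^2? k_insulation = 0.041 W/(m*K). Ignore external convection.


dT = 23 - (-29) = 52 K
thickness = k * dT / q_max * 1000
thickness = 0.041 * 52 / 28.0 * 1000
thickness = 76.1 mm

76.1


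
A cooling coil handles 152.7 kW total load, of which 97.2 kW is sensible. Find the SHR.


SHR = Q_sensible / Q_total
SHR = 97.2 / 152.7
SHR = 0.637

0.637


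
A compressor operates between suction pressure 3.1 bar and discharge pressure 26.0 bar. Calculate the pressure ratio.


PR = P_high / P_low
PR = 26.0 / 3.1
PR = 8.387

8.387


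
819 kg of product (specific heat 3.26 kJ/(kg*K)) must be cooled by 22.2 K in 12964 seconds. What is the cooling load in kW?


Q = m * cp * dT / t
Q = 819 * 3.26 * 22.2 / 12964
Q = 4.572 kW

4.572


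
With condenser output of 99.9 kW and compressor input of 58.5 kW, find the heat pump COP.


COP_hp = Q_cond / W
COP_hp = 99.9 / 58.5
COP_hp = 1.708

1.708


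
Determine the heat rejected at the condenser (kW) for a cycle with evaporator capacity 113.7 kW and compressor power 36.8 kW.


Q_cond = Q_evap + W
Q_cond = 113.7 + 36.8
Q_cond = 150.5 kW

150.5


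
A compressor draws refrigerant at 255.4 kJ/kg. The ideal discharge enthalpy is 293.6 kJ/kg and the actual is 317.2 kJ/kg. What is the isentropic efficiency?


dh_ideal = 293.6 - 255.4 = 38.2 kJ/kg
dh_actual = 317.2 - 255.4 = 61.8 kJ/kg
eta_s = dh_ideal / dh_actual = 38.2 / 61.8
eta_s = 0.6181

0.6181


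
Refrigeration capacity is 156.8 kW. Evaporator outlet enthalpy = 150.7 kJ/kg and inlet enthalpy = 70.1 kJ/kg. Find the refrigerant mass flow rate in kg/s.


dh = 150.7 - 70.1 = 80.6 kJ/kg
m_dot = Q / dh = 156.8 / 80.6 = 1.9454 kg/s

1.9454


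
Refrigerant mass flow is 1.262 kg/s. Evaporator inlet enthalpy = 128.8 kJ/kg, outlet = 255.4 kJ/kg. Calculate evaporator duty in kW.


dh = 255.4 - 128.8 = 126.6 kJ/kg
Q_evap = m_dot * dh = 1.262 * 126.6
Q_evap = 159.77 kW

159.77


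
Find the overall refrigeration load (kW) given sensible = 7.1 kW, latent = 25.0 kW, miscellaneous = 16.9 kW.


Q_total = Q_s + Q_l + Q_misc
Q_total = 7.1 + 25.0 + 16.9
Q_total = 49.0 kW

49.0


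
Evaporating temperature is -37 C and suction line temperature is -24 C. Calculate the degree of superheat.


Superheat = T_suction - T_evap
Superheat = -24 - (-37)
Superheat = 13 K

13


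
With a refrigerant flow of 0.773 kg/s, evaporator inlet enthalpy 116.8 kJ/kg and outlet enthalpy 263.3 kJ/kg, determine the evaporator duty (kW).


dh = 263.3 - 116.8 = 146.5 kJ/kg
Q_evap = m_dot * dh = 0.773 * 146.5
Q_evap = 113.24 kW

113.24


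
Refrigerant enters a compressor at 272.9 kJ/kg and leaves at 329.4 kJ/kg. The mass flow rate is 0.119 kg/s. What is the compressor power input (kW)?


dh = 329.4 - 272.9 = 56.5 kJ/kg
W = m_dot * dh = 0.119 * 56.5 = 6.72 kW

6.72


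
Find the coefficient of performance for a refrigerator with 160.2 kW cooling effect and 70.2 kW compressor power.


COP = Q_evap / W
COP = 160.2 / 70.2
COP = 2.282

2.282


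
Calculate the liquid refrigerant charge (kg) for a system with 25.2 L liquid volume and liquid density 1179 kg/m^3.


Charge = V * rho / 1000
Charge = 25.2 * 1179 / 1000
Charge = 29.71 kg

29.71


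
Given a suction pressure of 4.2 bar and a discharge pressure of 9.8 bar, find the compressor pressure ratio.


PR = P_high / P_low
PR = 9.8 / 4.2
PR = 2.333

2.333


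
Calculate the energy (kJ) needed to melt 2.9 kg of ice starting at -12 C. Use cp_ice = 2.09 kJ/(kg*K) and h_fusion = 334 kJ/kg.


Sensible heat = cp * dT = 2.09 * 12 = 25.08 kJ/kg
Total per kg = 25.08 + 334 = 359.08 kJ/kg
Q = m * total = 2.9 * 359.08
Q = 1041.3 kJ

1041.3


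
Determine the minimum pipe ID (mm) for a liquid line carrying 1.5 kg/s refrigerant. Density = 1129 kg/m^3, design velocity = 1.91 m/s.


A = m_dot / (rho * v) = 1.5 / (1129 * 1.91) = 0.0006956070099 m^2
d = sqrt(4*A/pi) * 1000
d = 29.8 mm

29.8


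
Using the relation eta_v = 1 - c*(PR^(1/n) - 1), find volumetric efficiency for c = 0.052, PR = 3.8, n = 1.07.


PR^(1/n) = 3.8^(1/1.07) = 3.48220094
eta_v = 1 - 0.052 * (3.48220094 - 1)
eta_v = 0.8709

0.8709


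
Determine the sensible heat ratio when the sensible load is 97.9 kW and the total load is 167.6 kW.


SHR = Q_sensible / Q_total
SHR = 97.9 / 167.6
SHR = 0.584

0.584


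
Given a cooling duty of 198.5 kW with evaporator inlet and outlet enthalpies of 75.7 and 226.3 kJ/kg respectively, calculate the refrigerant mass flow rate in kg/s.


dh = 226.3 - 75.7 = 150.6 kJ/kg
m_dot = Q / dh = 198.5 / 150.6 = 1.3181 kg/s

1.3181


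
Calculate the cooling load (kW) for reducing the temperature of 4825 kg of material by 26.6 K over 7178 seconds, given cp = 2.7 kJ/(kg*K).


Q = m * cp * dT / t
Q = 4825 * 2.7 * 26.6 / 7178
Q = 48.277 kW

48.277


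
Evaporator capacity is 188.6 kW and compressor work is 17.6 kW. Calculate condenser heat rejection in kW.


Q_cond = Q_evap + W
Q_cond = 188.6 + 17.6
Q_cond = 206.2 kW

206.2


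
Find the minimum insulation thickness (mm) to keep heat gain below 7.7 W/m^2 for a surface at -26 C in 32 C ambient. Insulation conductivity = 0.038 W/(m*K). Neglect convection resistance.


dT = 32 - (-26) = 58 K
thickness = k * dT / q_max * 1000
thickness = 0.038 * 58 / 7.7 * 1000
thickness = 286.2 mm

286.2


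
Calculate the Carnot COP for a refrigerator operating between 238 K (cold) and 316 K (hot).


dT = 316 - 238 = 78 K
COP_carnot = T_cold / dT = 238 / 78
COP_carnot = 3.051

3.051


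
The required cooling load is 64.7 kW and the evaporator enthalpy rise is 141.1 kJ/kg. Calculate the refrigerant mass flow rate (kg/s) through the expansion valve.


m_dot = Q / dh
m_dot = 64.7 / 141.1
m_dot = 0.4585 kg/s

0.4585


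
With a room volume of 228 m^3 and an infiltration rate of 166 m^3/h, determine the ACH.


ACH = flow / volume
ACH = 166 / 228
ACH = 0.728

0.728


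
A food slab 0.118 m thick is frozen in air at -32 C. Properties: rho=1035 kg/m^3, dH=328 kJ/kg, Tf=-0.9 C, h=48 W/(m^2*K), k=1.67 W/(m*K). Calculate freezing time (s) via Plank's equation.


dT = -0.9 - (-32) = 31.1 K
term1 = a/(2h) = 0.118/(2*48) = 0.001229166667
term2 = a^2/(8k) = 0.118^2/(8*1.67) = 0.001042215569
t = rho*dH*1000/dT * (term1 + term2)
t = 1035*328*1000/31.1 * (0.001229166667 + 0.001042215569)
t = 24794 s

24794


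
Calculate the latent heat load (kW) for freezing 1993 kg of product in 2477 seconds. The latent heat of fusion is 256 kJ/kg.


Q_lat = m * h_fg / t
Q_lat = 1993 * 256 / 2477
Q_lat = 205.98 kW

205.98


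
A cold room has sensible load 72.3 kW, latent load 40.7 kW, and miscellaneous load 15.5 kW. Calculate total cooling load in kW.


Q_total = Q_s + Q_l + Q_misc
Q_total = 72.3 + 40.7 + 15.5
Q_total = 128.5 kW

128.5


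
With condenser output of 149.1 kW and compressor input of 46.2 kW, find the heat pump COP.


COP_hp = Q_cond / W
COP_hp = 149.1 / 46.2
COP_hp = 3.227

3.227


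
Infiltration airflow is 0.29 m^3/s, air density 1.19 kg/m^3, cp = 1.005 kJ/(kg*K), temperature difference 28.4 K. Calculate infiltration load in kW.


Q = V_dot * rho * cp * dT
Q = 0.29 * 1.19 * 1.005 * 28.4
Q = 9.85 kW

9.85


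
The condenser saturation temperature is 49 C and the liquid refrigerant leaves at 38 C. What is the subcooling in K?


Subcooling = T_cond - T_liquid
Subcooling = 49 - 38
Subcooling = 11 K

11
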